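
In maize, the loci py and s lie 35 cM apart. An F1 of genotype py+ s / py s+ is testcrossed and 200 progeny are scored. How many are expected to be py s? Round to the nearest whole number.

35

A map distance of 35 cM corresponds to a recombination frequency of 0.350.
The F1 is py+ s / py s+, so py s is a recombinant gamete class with expected frequency r/2 = 0.350/2 = 0.1750.
Expected number = 0.1750 × 200 = 35.00 ≈ 35.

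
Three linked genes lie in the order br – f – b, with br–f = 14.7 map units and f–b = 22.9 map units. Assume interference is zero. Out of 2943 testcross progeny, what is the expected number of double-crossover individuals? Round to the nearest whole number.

99

Map distances give recombination frequencies of 0.147 and 0.229 for the two intervals.
With no interference, expected double-crossover frequency = 0.147 × 0.229 = 0.03366.
Expected number = 0.03366 × 2943 = 99.07 ≈ 99.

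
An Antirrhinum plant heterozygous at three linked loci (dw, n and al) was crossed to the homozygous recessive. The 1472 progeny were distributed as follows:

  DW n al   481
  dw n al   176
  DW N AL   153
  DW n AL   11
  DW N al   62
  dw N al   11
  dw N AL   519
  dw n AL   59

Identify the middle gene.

The two most frequent reciprocal classes, DW n al and dw N AL, are the parental types, so the F1 was DW n al / dw N AL.
The two rarest classes, DW n AL and dw N al, are the double crossovers. Comparing them with the parentals, only the al allele has switched, so al is the middle locus and the order is dw – al – n.

al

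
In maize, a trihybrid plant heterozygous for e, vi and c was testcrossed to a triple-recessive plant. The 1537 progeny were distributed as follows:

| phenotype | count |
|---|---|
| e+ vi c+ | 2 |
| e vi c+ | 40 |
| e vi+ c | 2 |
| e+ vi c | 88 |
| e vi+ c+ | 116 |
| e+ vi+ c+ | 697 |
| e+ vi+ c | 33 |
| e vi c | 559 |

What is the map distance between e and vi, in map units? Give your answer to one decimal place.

13.5 map units

The two most frequent reciprocal classes, e+ vi+ c+ and e vi c, are the parental types, so the F1 was e+ vi+ c+ / e vi c.
The two rarest classes, e+ vi c+ and e vi+ c, are the double crossovers. Comparing them with the parentals, only the vi allele has switched, so vi is the middle locus and the order is c – vi – e.
Crossovers in the vi–e interval produce the single-crossover classes e vi+ c+ and e+ vi c (116 + 88 = 204) plus the double crossovers (4).
RF(vi–e) = (204 + 4) / 1537 = 208/1537 = 0.1353 → 13.5 map units.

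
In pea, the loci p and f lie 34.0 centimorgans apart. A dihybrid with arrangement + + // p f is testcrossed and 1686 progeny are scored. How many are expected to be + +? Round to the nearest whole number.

A map distance of 34.0 centimorgans corresponds to a recombination frequency of 0.340.
The F1 is + + / p f, so + + is a parental gamete class with expected frequency (1 − r)/2 = 0.660/2 = 0.3300.
Expected number = 0.3300 × 1686 = 556.38 ≈ 556.

556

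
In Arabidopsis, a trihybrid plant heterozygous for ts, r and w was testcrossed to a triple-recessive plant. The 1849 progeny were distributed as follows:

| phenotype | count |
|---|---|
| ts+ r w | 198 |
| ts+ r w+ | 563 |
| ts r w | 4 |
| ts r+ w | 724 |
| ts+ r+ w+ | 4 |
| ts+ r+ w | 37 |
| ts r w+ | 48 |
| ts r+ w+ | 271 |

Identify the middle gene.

r

The two most frequent reciprocal classes, ts r+ w and ts+ r w+, are the parental types, so the F1 was ts r+ w / ts+ r w+.
The two rarest classes, ts r w and ts+ r+ w+, are the double crossovers. Comparing them with the parentals, only the r allele has switched, so r is the middle locus and the order is ts – r – w.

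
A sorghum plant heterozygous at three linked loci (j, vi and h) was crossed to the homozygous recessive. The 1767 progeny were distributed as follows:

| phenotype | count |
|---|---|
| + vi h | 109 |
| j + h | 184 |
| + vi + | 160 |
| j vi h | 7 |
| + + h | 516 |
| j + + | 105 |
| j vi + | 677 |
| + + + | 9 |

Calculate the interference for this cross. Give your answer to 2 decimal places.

0.66

The two most frequent reciprocal classes, j vi + and + + h, are the parental types, so the F1 was j vi + / + + h.
The two rarest classes, j vi h and + + +, are the double crossovers. Comparing them with the parentals, only the h allele has switched, so h is the middle locus and the order is j – h – vi.
j–h: (344 + 16)/1767 = 0.2037; h–vi: (214 + 16)/1767 = 0.1302.
Expected DCO frequency = 0.2037 × 0.1302 ≈ 0.02652; observed = 16/1767 ≈ 0.00905.
Coefficient of coincidence = 0.00905/0.02652 ≈ 0.34; interference = 1 − 0.34 = 0.66.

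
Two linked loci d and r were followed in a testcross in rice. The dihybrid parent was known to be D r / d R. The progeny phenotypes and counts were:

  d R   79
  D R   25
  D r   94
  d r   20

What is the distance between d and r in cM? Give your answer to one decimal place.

20.6 cM

The recombinant classes are D R and d r: 25 + 20 = 45.
Recombination frequency = 45/218 = 0.2064 ≈ 20.6%, i.e. 20.6 cM.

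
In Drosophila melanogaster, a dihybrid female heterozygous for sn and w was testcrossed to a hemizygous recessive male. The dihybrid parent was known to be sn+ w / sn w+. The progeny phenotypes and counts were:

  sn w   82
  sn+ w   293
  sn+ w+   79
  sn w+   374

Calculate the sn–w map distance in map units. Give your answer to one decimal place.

The recombinant classes are sn+ w+ and sn w: 79 + 82 = 161.
Recombination frequency = 161/828 = 0.1944 ≈ 19.4%, i.e. 19.4 map units.

19.4 map units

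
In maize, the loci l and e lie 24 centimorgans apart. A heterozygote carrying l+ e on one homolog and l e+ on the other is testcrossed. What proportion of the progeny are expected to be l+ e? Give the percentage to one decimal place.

38.0%

A map distance of 24 centimorgans corresponds to a recombination frequency of 0.240.
The F1 is l+ e / l e+, so l+ e is a parental gamete class with expected frequency (1 − r)/2 = 0.760/2 = 0.3800.
That is 0.3800 = 38.0% of the progeny.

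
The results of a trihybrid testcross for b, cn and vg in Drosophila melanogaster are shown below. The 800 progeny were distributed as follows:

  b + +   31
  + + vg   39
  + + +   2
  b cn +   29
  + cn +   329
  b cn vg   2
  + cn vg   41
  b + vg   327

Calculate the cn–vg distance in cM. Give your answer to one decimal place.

The two most frequent reciprocal classes, + cn + and b + vg, are the parental types, so the F1 was + cn + / b + vg.
The two rarest classes, + + + and b cn vg, are the double crossovers. Comparing them with the parentals, only the cn allele has switched, so cn is the middle locus and the order is vg – cn – b.
Crossovers in the vg–cn interval produce the single-crossover classes + cn vg and b + + (41 + 31 = 72) plus the double crossovers (4).
RF(vg–cn) = (72 + 4) / 800 = 76/800 = 0.0950 → 9.5 cM.

9.5 cM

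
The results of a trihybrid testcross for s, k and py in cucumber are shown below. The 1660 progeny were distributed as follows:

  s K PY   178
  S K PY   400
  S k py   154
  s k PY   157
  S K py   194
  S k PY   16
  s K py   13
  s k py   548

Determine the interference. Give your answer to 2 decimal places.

0.65

The two most frequent reciprocal classes, s k py and S K PY, are the parental types, so the F1 was s k py / S K PY.
The two rarest classes, s K py and S k PY, are the double crossovers. Comparing them with the parentals, only the k allele has switched, so k is the middle locus and the order is py – k – s.
py–k: (351 + 29)/1660 = 0.2289; k–s: (332 + 29)/1660 = 0.2175.
Expected DCO frequency = 0.2289 × 0.2175 ≈ 0.04979; observed = 29/1660 ≈ 0.01747.
Coefficient of coincidence = 0.01747/0.04979 ≈ 0.35; interference = 1 − 0.35 = 0.65.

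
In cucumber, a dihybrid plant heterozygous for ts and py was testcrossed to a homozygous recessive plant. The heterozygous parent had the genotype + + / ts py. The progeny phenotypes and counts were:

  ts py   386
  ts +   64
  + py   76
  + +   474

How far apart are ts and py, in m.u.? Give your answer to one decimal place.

14.0 m.u.

The recombinant classes are + py and ts +: 76 + 64 = 140.
Recombination frequency = 140/1000 = 0.1400 ≈ 14.0%, i.e. 14.0 m.u.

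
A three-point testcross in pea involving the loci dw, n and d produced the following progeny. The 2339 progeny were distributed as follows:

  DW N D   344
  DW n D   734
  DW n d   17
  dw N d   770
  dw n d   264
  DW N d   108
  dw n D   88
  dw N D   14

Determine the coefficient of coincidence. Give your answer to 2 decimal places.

The two most frequent reciprocal classes, dw N d and DW n D, are the parental types, so the F1 was dw N d / DW n D.
The two rarest classes, dw N D and DW n d, are the double crossovers. Comparing them with the parentals, only the d allele has switched, so d is the middle locus and the order is n – d – dw.
n–d: (608 + 31)/2339 = 0.2732; d–dw: (196 + 31)/2339 = 0.0971.
Expected DCO frequency = 0.2732 × 0.0971 ≈ 0.02653; observed = 31/2339 ≈ 0.01325.
Coefficient of coincidence = 0.01325/0.02653 ≈ 0.50.

0.50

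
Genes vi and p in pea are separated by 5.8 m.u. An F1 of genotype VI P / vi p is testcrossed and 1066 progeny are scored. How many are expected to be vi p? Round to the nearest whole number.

502

A map distance of 5.8 m.u. corresponds to a recombination frequency of 0.058.
The F1 is VI P / vi p, so vi p is a parental gamete class with expected frequency (1 − r)/2 = 0.942/2 = 0.4710.
Expected number = 0.4710 × 1066 = 502.09 ≈ 502.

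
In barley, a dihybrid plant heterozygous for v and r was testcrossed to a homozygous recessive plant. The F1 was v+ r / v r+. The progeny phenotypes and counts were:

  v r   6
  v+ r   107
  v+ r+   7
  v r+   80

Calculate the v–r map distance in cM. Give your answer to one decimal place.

6.5 cM

The recombinant classes are v+ r+ and v r: 7 + 6 = 13.
Recombination frequency = 13/200 = 0.0650 ≈ 6.5%, i.e. 6.5 cM.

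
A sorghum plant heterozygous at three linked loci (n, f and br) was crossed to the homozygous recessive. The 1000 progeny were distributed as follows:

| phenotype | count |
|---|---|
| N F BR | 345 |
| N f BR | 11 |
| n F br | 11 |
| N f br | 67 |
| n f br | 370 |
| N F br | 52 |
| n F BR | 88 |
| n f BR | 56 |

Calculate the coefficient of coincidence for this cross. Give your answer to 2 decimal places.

0.96

The two most frequent reciprocal classes, N F BR and n f br, are the parental types, so the F1 was N F BR / n f br.
The two rarest classes, N f BR and n F br, are the double crossovers. Comparing them with the parentals, only the f allele has switched, so f is the middle locus and the order is br – f – n.
br–f: (108 + 22)/1000 = 0.1300; f–n: (155 + 22)/1000 = 0.1770.
Expected DCO frequency = 0.1300 × 0.1770 ≈ 0.02301; observed = 22/1000 ≈ 0.02200.
Coefficient of coincidence = 0.02200/0.02301 ≈ 0.96.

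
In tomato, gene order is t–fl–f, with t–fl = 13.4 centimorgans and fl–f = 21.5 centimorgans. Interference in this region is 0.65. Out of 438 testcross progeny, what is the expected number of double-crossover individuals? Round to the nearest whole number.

4

Map distances give recombination frequencies of 0.134 and 0.215 for the two intervals.
With interference 0.65 (so coincidence = 0.35), expected double-crossover frequency = 0.134 × 0.215 × 0.35 = 0.01008.
Expected number = 0.01008 × 438 = 4.42 ≈ 4.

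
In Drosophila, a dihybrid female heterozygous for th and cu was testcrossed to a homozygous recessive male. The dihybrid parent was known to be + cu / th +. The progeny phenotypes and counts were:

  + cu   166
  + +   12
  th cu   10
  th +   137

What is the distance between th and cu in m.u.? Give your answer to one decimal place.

The recombinant classes are + + and th cu: 12 + 10 = 22.
Recombination frequency = 22/325 = 0.0677 ≈ 6.8%, i.e. 6.8 m.u.

6.8 m.u.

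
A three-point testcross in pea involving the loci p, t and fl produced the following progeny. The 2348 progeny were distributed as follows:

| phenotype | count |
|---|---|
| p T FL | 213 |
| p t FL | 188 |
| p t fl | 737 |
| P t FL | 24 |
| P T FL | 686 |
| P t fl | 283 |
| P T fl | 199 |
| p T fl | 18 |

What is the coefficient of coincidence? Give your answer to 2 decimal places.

The two most frequent reciprocal classes, p t fl and P T FL, are the parental types, so the F1 was p t fl / P T FL.
The two rarest classes, p T fl and P t FL, are the double crossovers. Comparing them with the parentals, only the t allele has switched, so t is the middle locus and the order is fl – t – p.
fl–t: (387 + 42)/2348 = 0.1827; t–p: (496 + 42)/2348 = 0.2291.
Expected DCO frequency = 0.1827 × 0.2291 ≈ 0.04186; observed = 42/2348 ≈ 0.01789.
Coefficient of coincidence = 0.01789/0.04186 ≈ 0.43.

0.43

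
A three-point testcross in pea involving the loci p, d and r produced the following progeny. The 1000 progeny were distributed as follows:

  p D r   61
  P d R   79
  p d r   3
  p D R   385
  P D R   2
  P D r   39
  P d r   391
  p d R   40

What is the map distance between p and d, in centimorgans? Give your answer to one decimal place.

The two most frequent reciprocal classes, p D R and P d r, are the parental types, so the F1 was p D R / P d r.
The two rarest classes, P D R and p d r, are the double crossovers. Comparing them with the parentals, only the p allele has switched, so p is the middle locus and the order is r – p – d.
Crossovers in the p–d interval produce the single-crossover classes p d R and P D r (40 + 39 = 79) plus the double crossovers (5).
RF(p–d) = (79 + 5) / 1000 = 84/1000 = 0.0840 → 8.4 centimorgans.

8.4 centimorgans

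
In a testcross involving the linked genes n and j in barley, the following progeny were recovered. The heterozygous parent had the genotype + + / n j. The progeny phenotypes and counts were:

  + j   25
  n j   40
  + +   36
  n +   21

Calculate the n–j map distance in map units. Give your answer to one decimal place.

37.7 map units

The recombinant classes are + j and n +: 25 + 21 = 46.
Recombination frequency = 46/122 = 0.3770 ≈ 37.7%, i.e. 37.7 map units.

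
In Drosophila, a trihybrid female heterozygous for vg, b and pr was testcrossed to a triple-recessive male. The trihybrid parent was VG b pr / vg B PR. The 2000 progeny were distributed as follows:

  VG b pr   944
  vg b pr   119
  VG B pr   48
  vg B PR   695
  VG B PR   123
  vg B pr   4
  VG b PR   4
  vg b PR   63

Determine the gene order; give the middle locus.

pr

The two rarest classes, VG b PR and vg B pr, are the double crossovers. Comparing them with the parentals, only the pr allele has switched, so pr is the middle locus and the order is b – pr – vg.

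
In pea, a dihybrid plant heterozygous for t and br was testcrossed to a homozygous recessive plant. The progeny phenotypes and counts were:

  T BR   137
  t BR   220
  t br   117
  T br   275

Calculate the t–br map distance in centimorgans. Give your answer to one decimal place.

The two most frequent classes, T br (275) and t BR (220), are the parental types, so the F1 was T br / t BR.
The recombinant classes are T BR and t br: 137 + 117 = 254.
Recombination frequency = 254/749 = 0.3391 ≈ 33.9%, i.e. 33.9 centimorgans.

33.9 centimorgans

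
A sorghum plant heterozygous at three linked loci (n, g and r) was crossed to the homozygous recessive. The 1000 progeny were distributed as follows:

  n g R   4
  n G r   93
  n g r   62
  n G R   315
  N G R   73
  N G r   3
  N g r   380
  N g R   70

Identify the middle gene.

g

The two most frequent reciprocal classes, n G R and N g r, are the parental types, so the F1 was n G R / N g r.
The two rarest classes, n g R and N G r, are the double crossovers. Comparing them with the parentals, only the g allele has switched, so g is the middle locus and the order is n – g – r.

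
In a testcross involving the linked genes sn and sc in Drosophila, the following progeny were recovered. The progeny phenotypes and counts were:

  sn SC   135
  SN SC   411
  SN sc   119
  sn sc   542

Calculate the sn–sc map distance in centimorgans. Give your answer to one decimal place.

The two most frequent classes, SN SC (411) and sn sc (542), are the parental types, so the F1 was SN SC / sn sc.
The recombinant classes are SN sc and sn SC: 119 + 135 = 254.
Recombination frequency = 254/1207 = 0.2104 ≈ 21.0%, i.e. 21.0 centimorgans.

21.0 centimorgans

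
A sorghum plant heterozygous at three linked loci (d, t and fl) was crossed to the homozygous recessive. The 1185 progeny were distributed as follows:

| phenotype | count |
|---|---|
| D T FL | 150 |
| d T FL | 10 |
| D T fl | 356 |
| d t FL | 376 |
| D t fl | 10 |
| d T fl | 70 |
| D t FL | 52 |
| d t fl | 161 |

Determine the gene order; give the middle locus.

t

The two most frequent reciprocal classes, d t FL and D T fl, are the parental types, so the F1 was d t FL / D T fl.
The two rarest classes, d T FL and D t fl, are the double crossovers. Comparing them with the parentals, only the t allele has switched, so t is the middle locus and the order is fl – t – d.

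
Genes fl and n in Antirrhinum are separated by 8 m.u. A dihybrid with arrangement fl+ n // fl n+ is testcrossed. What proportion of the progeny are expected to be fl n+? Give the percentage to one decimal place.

A map distance of 8 m.u. corresponds to a recombination frequency of 0.080.
The F1 is fl+ n / fl n+, so fl n+ is a parental gamete class with expected frequency (1 − r)/2 = 0.920/2 = 0.4600.
That is 0.4600 = 46.0% of the progeny.

46.0%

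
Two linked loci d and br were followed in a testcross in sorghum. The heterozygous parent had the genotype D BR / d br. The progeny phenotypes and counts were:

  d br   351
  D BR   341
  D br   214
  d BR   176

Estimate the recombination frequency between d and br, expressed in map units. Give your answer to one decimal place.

36.0 map units

The recombinant classes are D br and d BR: 214 + 176 = 390.
Recombination frequency = 390/1082 = 0.3604 ≈ 36.0%, i.e. 36.0 map units.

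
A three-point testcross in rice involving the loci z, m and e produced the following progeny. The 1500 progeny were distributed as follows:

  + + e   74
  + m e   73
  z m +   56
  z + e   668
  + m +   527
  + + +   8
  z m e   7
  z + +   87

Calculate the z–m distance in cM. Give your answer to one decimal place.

The two most frequent reciprocal classes, + m + and z + e, are the parental types, so the F1 was + m + / z + e.
The two rarest classes, + + + and z m e, are the double crossovers. Comparing them with the parentals, only the m allele has switched, so m is the middle locus and the order is z – m – e.
Crossovers in the z–m interval produce the single-crossover classes z m + and + + e (56 + 74 = 130) plus the double crossovers (15).
RF(z–m) = (130 + 15) / 1500 = 145/1500 = 0.0967 → 9.7 cM.

9.7 cM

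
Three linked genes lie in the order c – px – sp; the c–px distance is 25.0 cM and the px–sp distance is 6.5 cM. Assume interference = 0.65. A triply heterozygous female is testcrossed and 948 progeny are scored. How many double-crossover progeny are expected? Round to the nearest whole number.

5

Map distances give recombination frequencies of 0.250 and 0.065 for the two intervals.
With interference 0.65 (so coincidence = 0.35), expected double-crossover frequency = 0.250 × 0.065 × 0.35 = 0.00569.
Expected number = 0.00569 × 948 = 5.39 ≈ 5.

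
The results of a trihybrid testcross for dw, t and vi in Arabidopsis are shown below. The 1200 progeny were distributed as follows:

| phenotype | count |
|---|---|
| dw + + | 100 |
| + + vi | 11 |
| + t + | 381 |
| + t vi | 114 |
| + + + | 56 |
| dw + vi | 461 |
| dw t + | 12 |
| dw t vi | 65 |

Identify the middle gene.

The two most frequent reciprocal classes, + t + and dw + vi, are the parental types, so the F1 was + t + / dw + vi.
The two rarest classes, dw t + and + + vi, are the double crossovers. Comparing them with the parentals, only the dw allele has switched, so dw is the middle locus and the order is t – dw – vi.

dw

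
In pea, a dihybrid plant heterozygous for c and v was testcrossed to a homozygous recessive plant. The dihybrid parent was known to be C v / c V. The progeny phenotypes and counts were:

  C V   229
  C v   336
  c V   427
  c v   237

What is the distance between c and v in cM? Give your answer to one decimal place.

37.9 cM

The recombinant classes are C V and c v: 229 + 237 = 466.
Recombination frequency = 466/1229 = 0.3792 ≈ 37.9%, i.e. 37.9 cM.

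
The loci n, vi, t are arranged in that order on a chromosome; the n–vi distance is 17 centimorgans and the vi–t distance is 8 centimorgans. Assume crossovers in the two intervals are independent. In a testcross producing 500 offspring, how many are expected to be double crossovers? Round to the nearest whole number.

7

Map distances give recombination frequencies of 0.170 and 0.080 for the two intervals.
With no interference, expected double-crossover frequency = 0.170 × 0.080 = 0.01360.
Expected number = 0.01360 × 500 = 6.80 ≈ 7.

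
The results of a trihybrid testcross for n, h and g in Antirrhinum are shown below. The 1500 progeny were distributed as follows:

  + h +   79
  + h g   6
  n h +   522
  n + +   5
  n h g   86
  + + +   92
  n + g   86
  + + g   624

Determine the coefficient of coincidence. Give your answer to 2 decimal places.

The two most frequent reciprocal classes, + + g and n h +, are the parental types, so the F1 was + + g / n h +.
The two rarest classes, + h g and n + +, are the double crossovers. Comparing them with the parentals, only the h allele has switched, so h is the middle locus and the order is n – h – g.
n–h: (165 + 11)/1500 = 0.1173; h–g: (178 + 11)/1500 = 0.1260.
Expected DCO frequency = 0.1173 × 0.1260 ≈ 0.01478; observed = 11/1500 ≈ 0.00733.
Coefficient of coincidence = 0.00733/0.01478 ≈ 0.50.

0.50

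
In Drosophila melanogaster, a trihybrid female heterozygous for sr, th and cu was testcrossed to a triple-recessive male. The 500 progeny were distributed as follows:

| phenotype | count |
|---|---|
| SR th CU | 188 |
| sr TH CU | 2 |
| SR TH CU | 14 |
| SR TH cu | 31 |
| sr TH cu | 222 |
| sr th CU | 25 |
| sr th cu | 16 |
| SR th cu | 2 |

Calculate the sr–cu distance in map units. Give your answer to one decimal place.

The two most frequent reciprocal classes, sr TH cu and SR th CU, are the parental types, so the F1 was sr TH cu / SR th CU.
The two rarest classes, sr TH CU and SR th cu, are the double crossovers. Comparing them with the parentals, only the cu allele has switched, so cu is the middle locus and the order is sr – cu – th.
Crossovers in the sr–cu interval produce the single-crossover classes SR TH cu and sr th CU (31 + 25 = 56) plus the double crossovers (4).
RF(sr–cu) = (56 + 4) / 500 = 60/500 = 0.1200 → 12.0 map units.

12.0 map units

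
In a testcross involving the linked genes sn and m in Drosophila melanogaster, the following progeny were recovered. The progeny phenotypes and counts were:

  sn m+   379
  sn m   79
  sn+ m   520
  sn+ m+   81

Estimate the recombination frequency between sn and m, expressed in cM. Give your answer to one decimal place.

15.1 cM

The two most frequent classes, sn+ m (520) and sn m+ (379), are the parental types, so the F1 was sn+ m / sn m+.
The recombinant classes are sn+ m+ and sn m: 81 + 79 = 160.
Recombination frequency = 160/1059 = 0.1511 ≈ 15.1%, i.e. 15.1 cM.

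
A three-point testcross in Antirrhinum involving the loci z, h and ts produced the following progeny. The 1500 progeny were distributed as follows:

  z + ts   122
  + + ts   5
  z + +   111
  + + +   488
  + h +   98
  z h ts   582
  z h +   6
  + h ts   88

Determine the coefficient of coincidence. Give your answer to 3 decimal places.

0.340

The two most frequent reciprocal classes, z h ts and + + +, are the parental types, so the F1 was z h ts / + + +.
The two rarest classes, z h + and + + ts, are the double crossovers. Comparing them with the parentals, only the ts allele has switched, so ts is the middle locus and the order is z – ts – h.
z–ts: (199 + 11)/1500 = 0.1400; ts–h: (220 + 11)/1500 = 0.1540.
Expected DCO frequency = 0.1400 × 0.1540 ≈ 0.02156; observed = 11/1500 ≈ 0.00733.
Coefficient of coincidence = 0.00733/0.02156 ≈ 0.340.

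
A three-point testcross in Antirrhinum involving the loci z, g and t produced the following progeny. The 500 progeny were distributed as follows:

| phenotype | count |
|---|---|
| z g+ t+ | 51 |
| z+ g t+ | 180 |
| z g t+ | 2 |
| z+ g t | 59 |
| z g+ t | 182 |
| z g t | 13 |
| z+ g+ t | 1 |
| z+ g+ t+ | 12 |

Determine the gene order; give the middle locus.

The two most frequent reciprocal classes, z+ g t+ and z g+ t, are the parental types, so the F1 was z+ g t+ / z g+ t.
The two rarest classes, z g t+ and z+ g+ t, are the double crossovers. Comparing them with the parentals, only the z allele has switched, so z is the middle locus and the order is t – z – g.

z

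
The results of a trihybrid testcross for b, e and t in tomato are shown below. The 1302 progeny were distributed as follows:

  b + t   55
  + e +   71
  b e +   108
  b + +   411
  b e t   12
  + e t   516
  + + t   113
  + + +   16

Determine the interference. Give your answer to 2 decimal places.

The two most frequent reciprocal classes, b + + and + e t, are the parental types, so the F1 was b + + / + e t.
The two rarest classes, + + + and b e t, are the double crossovers. Comparing them with the parentals, only the b allele has switched, so b is the middle locus and the order is e – b – t.
e–b: (221 + 28)/1302 = 0.1912; b–t: (126 + 28)/1302 = 0.1183.
Expected DCO frequency = 0.1912 × 0.1183 ≈ 0.02262; observed = 28/1302 ≈ 0.02151.
Coefficient of coincidence = 0.02151/0.02262 ≈ 0.95; interference = 1 − 0.95 = 0.05.

0.05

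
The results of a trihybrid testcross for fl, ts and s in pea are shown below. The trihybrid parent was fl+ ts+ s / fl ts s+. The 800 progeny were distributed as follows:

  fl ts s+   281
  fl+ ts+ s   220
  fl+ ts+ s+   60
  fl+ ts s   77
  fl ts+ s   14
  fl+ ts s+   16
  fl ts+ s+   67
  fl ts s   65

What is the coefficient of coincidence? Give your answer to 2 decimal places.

0.89

The two rarest classes, fl ts+ s and fl+ ts s+, are the double crossovers. Comparing them with the parentals, only the fl allele has switched, so fl is the middle locus and the order is ts – fl – s.
ts–fl: (144 + 30)/800 = 0.2175; fl–s: (125 + 30)/800 = 0.1938.
Expected DCO frequency = 0.2175 × 0.1938 ≈ 0.04215; observed = 30/800 ≈ 0.03750.
Coefficient of coincidence = 0.03750/0.04215 ≈ 0.89.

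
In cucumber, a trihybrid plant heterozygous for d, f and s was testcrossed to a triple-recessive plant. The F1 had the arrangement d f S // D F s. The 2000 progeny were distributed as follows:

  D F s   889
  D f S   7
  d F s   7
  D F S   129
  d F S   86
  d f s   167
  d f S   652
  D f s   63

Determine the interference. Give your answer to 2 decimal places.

0.45

The two rarest classes, D f S and d F s, are the double crossovers. Comparing them with the parentals, only the d allele has switched, so d is the middle locus and the order is f – d – s.
f–d: (149 + 14)/2000 = 0.0815; d–s: (296 + 14)/2000 = 0.1550.
Expected DCO frequency = 0.0815 × 0.1550 ≈ 0.01263; observed = 14/2000 ≈ 0.00700.
Coefficient of coincidence = 0.00700/0.01263 ≈ 0.55; interference = 1 − 0.55 = 0.45.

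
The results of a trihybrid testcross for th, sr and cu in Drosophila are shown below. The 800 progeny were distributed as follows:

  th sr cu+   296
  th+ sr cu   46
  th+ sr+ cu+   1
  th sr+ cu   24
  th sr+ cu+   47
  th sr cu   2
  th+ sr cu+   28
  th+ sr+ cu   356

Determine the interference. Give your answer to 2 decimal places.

The two most frequent reciprocal classes, th sr cu+ and th+ sr+ cu, are the parental types, so the F1 was th sr cu+ / th+ sr+ cu.
The two rarest classes, th sr cu and th+ sr+ cu+, are the double crossovers. Comparing them with the parentals, only the cu allele has switched, so cu is the middle locus and the order is sr – cu – th.
sr–cu: (93 + 3)/800 = 0.1200; cu–th: (52 + 3)/800 = 0.0688.
Expected DCO frequency = 0.1200 × 0.0688 ≈ 0.00826; observed = 3/800 ≈ 0.00375.
Coefficient of coincidence = 0.00375/0.00826 ≈ 0.45; interference = 1 − 0.45 = 0.55.

0.55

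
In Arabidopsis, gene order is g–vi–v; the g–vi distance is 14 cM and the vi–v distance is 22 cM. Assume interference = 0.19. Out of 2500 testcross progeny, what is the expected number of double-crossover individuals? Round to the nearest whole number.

62

Map distances give recombination frequencies of 0.140 and 0.220 for the two intervals.
With interference 0.19 (so coincidence = 0.81), expected double-crossover frequency = 0.140 × 0.220 × 0.81 = 0.02495.
Expected number = 0.02495 × 2500 = 62.37 ≈ 62.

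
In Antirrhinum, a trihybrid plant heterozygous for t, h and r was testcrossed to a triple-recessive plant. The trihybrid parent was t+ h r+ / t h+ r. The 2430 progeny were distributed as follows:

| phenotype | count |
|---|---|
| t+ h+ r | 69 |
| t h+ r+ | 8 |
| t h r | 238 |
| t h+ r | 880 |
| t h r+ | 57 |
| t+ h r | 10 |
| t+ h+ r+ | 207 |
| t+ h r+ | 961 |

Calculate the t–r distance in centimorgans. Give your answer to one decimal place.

5.9 centimorgans

The two rarest classes, t+ h r and t h+ r+, are the double crossovers. Comparing them with the parentals, only the r allele has switched, so r is the middle locus and the order is h – r – t.
Crossovers in the r–t interval produce the single-crossover classes t h r+ and t+ h+ r (57 + 69 = 126) plus the double crossovers (18).
RF(r–t) = (126 + 18) / 2430 = 144/2430 = 0.0593 → 5.9 centimorgans.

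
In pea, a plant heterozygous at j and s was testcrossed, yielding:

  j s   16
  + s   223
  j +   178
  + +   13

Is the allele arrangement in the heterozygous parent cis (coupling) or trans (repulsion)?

The two most frequent classes are + s (223) and j + (178); these are the parental (non-recombinant) types.
So the F1 carried + s on one chromosome and j + on the other — the recessive alleles are on opposite chromosomes (trans / repulsion).

trans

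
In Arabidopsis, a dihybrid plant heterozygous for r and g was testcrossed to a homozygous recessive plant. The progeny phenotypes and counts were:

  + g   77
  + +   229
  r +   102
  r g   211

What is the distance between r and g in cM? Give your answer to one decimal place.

28.9 cM

The two most frequent classes, + + (229) and r g (211), are the parental types, so the F1 was + + / r g.
The recombinant classes are + g and r +: 77 + 102 = 179.
Recombination frequency = 179/619 = 0.2892 ≈ 28.9%, i.e. 28.9 cM.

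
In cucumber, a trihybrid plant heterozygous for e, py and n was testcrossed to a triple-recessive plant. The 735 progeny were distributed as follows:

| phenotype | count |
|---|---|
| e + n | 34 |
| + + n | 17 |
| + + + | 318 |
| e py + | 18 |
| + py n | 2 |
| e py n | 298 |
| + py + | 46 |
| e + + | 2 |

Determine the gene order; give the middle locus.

e

The two most frequent reciprocal classes, + + + and e py n, are the parental types, so the F1 was + + + / e py n.
The two rarest classes, e + + and + py n, are the double crossovers. Comparing them with the parentals, only the e allele has switched, so e is the middle locus and the order is n – e – py.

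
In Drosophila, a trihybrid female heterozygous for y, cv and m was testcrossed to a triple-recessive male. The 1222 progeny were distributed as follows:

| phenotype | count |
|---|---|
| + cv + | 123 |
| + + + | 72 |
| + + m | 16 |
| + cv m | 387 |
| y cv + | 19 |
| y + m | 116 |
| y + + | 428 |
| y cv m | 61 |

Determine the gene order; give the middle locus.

The two most frequent reciprocal classes, + cv m and y + +, are the parental types, so the F1 was + cv m / y + +.
The two rarest classes, + + m and y cv +, are the double crossovers. Comparing them with the parentals, only the cv allele has switched, so cv is the middle locus and the order is m – cv – y.

cv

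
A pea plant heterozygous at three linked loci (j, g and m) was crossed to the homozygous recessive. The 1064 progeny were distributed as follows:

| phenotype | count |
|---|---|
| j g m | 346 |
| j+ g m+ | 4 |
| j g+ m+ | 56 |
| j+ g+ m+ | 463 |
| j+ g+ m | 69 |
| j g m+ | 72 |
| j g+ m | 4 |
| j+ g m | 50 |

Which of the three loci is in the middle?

The two most frequent reciprocal classes, j+ g+ m+ and j g m, are the parental types, so the F1 was j+ g+ m+ / j g m.
The two rarest classes, j+ g m+ and j g+ m, are the double crossovers. Comparing them with the parentals, only the g allele has switched, so g is the middle locus and the order is j – g – m.

g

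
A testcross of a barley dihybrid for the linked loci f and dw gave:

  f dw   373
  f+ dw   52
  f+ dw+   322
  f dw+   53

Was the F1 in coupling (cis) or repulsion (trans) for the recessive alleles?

cis

The two most frequent classes are f+ dw+ (322) and f dw (373); these are the parental (non-recombinant) types.
So the F1 carried f+ dw+ on one chromosome and f dw on the other — the recessive alleles are on the same chromosome (cis / coupling).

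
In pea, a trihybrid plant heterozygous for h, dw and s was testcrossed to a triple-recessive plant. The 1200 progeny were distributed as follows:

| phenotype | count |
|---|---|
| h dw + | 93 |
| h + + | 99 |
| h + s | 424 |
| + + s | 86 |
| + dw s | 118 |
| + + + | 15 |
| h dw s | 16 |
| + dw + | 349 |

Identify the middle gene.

dw

The two most frequent reciprocal classes, + dw + and h + s, are the parental types, so the F1 was + dw + / h + s.
The two rarest classes, + + + and h dw s, are the double crossovers. Comparing them with the parentals, only the dw allele has switched, so dw is the middle locus and the order is s – dw – h.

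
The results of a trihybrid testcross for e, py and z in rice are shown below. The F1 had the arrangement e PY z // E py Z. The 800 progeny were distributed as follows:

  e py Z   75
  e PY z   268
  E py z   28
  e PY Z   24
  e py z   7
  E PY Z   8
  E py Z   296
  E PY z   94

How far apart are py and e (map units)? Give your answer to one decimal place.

The two rarest classes, e py z and E PY Z, are the double crossovers. Comparing them with the parentals, only the py allele has switched, so py is the middle locus and the order is z – py – e.
Crossovers in the py–e interval produce the single-crossover classes E PY z and e py Z (94 + 75 = 169) plus the double crossovers (15).
RF(py–e) = (169 + 15) / 800 = 184/800 = 0.2300 → 23.0 map units.

23.0 map units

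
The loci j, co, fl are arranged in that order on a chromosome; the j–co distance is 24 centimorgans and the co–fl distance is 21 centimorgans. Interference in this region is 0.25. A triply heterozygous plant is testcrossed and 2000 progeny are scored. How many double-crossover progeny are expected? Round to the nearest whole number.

Map distances give recombination frequencies of 0.240 and 0.210 for the two intervals.
With interference 0.25 (so coincidence = 0.75), expected double-crossover frequency = 0.240 × 0.210 × 0.75 = 0.03780.
Expected number = 0.03780 × 2000 = 75.60 ≈ 76.

76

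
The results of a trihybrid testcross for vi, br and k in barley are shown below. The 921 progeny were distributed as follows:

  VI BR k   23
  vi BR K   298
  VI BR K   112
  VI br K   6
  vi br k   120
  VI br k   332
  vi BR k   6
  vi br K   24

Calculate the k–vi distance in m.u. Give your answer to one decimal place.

The two most frequent reciprocal classes, vi BR K and VI br k, are the parental types, so the F1 was vi BR K / VI br k.
The two rarest classes, vi BR k and VI br K, are the double crossovers. Comparing them with the parentals, only the k allele has switched, so k is the middle locus and the order is vi – k – br.
Crossovers in the vi–k interval produce the single-crossover classes VI BR K and vi br k (112 + 120 = 232) plus the double crossovers (12).
RF(vi–k) = (232 + 12) / 921 = 244/921 = 0.2649 → 26.5 m.u.

26.5 m.u.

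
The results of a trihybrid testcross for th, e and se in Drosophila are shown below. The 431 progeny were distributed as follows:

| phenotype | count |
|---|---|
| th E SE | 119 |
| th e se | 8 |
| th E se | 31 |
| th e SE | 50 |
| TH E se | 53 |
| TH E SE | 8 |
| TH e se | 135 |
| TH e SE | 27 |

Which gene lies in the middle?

The two most frequent reciprocal classes, th E SE and TH e se, are the parental types, so the F1 was th E SE / TH e se.
The two rarest classes, TH E SE and th e se, are the double crossovers. Comparing them with the parentals, only the th allele has switched, so th is the middle locus and the order is e – th – se.

th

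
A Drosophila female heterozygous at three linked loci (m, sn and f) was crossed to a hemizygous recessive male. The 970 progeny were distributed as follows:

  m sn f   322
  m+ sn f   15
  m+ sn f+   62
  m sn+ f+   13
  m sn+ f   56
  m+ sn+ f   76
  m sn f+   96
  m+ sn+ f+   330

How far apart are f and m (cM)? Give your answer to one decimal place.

20.6 cM

The two most frequent reciprocal classes, m sn f and m+ sn+ f+, are the parental types, so the F1 was m sn f / m+ sn+ f+.
The two rarest classes, m+ sn f and m sn+ f+, are the double crossovers. Comparing them with the parentals, only the m allele has switched, so m is the middle locus and the order is f – m – sn.
Crossovers in the f–m interval produce the single-crossover classes m sn f+ and m+ sn+ f (96 + 76 = 172) plus the double crossovers (28).
RF(f–m) = (172 + 28) / 970 = 200/970 = 0.2062 → 20.6 cM.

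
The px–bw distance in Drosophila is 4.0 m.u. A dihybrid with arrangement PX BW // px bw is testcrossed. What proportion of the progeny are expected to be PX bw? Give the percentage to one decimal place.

2.0%

A map distance of 4.0 m.u. corresponds to a recombination frequency of 0.040.
The F1 is PX BW / px bw, so PX bw is a recombinant gamete class with expected frequency r/2 = 0.040/2 = 0.0200.
That is 0.0200 = 2.0% of the progeny.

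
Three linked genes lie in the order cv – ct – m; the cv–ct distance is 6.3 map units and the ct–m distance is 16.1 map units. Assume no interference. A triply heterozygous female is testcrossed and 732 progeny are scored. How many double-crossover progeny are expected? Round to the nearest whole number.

Map distances give recombination frequencies of 0.063 and 0.161 for the two intervals.
With no interference, expected double-crossover frequency = 0.063 × 0.161 = 0.01014.
Expected number = 0.01014 × 732 = 7.42 ≈ 7.

7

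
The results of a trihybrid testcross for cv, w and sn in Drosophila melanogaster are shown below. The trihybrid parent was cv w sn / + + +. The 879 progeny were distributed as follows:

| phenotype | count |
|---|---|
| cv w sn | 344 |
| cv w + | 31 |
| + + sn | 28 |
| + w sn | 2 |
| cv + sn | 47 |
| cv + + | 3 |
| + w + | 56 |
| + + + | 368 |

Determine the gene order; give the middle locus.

The two rarest classes, + w sn and cv + +, are the double crossovers. Comparing them with the parentals, only the cv allele has switched, so cv is the middle locus and the order is w – cv – sn.

cv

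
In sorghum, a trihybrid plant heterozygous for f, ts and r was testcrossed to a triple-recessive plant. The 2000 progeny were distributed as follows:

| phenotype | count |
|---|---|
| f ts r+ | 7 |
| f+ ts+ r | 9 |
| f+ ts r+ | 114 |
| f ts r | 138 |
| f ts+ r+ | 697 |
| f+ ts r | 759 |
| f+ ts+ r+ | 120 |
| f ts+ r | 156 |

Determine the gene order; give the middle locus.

The two most frequent reciprocal classes, f ts+ r+ and f+ ts r, are the parental types, so the F1 was f ts+ r+ / f+ ts r.
The two rarest classes, f ts r+ and f+ ts+ r, are the double crossovers. Comparing them with the parentals, only the ts allele has switched, so ts is the middle locus and the order is r – ts – f.

ts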